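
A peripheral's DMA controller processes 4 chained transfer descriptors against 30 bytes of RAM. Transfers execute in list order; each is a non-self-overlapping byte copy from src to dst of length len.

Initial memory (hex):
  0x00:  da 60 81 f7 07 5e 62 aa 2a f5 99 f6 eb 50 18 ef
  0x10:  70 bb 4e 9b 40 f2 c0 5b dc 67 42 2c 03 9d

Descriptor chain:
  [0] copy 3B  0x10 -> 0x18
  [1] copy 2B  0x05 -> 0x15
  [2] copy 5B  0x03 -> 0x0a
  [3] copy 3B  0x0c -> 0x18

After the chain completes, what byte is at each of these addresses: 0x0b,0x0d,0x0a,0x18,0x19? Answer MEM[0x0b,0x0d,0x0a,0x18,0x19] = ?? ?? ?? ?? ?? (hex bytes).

D0: mem[0x18..0x1a] <- [70 bb 4e]
D1: mem[0x15..0x16] <- [5e 62]
D2: mem[0x0a..0x0e] <- [f7 07 5e 62 aa]
D3: mem[0x18..0x1a] <- [5e 62 aa]
query mem[0x0b]=0x07, mem[0x0d]=0x62, mem[0x0a]=0xf7, mem[0x18]=0x5e, mem[0x19]=0x62

MEM[0x0b,0x0d,0x0a,0x18,0x19] = 07 62 f7 5e 62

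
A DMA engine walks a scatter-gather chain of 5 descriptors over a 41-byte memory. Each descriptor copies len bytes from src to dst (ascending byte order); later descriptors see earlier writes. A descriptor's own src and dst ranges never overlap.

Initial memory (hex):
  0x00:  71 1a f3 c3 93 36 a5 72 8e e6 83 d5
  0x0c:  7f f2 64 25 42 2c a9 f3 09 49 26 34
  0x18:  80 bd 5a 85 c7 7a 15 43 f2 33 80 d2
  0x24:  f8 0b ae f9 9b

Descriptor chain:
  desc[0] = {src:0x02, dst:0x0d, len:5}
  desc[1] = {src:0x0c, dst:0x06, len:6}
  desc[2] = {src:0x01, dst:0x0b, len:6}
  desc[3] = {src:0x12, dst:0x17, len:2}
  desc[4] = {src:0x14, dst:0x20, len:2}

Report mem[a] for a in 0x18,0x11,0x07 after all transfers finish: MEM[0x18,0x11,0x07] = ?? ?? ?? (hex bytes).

MEM[0x18,0x11,0x07] = f3 a5 f3

D0: mem[0x0d..0x11] <- [f3 c3 93 36 a5]
D1: mem[0x06..0x0b] <- [7f f3 c3 93 36 a5]
D2: mem[0x0b..0x10] <- [1a f3 c3 93 36 7f]
D3: mem[0x17..0x18] <- [a9 f3]
D4: mem[0x20..0x21] <- [09 49]
query mem[0x18]=0xf3, mem[0x11]=0xa5, mem[0x07]=0xf3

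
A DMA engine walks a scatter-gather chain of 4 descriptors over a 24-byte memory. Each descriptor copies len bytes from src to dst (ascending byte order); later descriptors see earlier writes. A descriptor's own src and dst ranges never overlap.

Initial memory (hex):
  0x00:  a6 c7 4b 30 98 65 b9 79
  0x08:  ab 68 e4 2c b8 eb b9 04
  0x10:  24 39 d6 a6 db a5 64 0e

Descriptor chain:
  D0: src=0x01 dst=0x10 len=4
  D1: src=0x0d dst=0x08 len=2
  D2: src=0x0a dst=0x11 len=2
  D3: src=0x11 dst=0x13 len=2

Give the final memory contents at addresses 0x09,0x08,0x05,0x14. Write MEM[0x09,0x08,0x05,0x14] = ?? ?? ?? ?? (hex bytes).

D0: mem[0x10..0x13] <- [c7 4b 30 98]
D1: mem[0x08..0x09] <- [eb b9]
D2: mem[0x11..0x12] <- [e4 2c]
D3: mem[0x13..0x14] <- [e4 2c]
query mem[0x09]=0xb9, mem[0x08]=0xeb, mem[0x05]=0x65, mem[0x14]=0x2c

MEM[0x09,0x08,0x05,0x14] = b9 eb 65 2c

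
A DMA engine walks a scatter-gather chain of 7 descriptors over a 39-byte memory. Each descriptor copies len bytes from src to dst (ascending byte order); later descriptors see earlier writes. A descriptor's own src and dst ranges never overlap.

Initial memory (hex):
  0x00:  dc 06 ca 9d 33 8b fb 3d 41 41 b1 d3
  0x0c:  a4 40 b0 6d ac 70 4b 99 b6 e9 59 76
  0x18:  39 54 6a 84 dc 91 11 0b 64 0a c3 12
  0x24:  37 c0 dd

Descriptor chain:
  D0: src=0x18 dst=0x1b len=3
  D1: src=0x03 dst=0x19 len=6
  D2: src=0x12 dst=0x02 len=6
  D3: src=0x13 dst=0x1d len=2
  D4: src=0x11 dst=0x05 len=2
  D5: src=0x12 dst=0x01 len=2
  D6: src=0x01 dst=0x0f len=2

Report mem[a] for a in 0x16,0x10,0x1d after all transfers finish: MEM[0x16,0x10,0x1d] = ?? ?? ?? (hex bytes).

  after D0: wrote 3B at 0x1b = 39546a
  after D1: wrote 6B at 0x19 = 9d338bfb3d41
  after D2: wrote 6B at 0x02 = 4b99b6e95976
  after D3: wrote 2B at 0x1d = 99b6
  after D4: wrote 2B at 0x05 = 704b
  after D5: wrote 2B at 0x01 = 4b99
  after D6: wrote 2B at 0x0f = 4b99
query mem[0x16]=0x59, mem[0x10]=0x99, mem[0x1d]=0x99

MEM[0x16,0x10,0x1d] = 59 99 99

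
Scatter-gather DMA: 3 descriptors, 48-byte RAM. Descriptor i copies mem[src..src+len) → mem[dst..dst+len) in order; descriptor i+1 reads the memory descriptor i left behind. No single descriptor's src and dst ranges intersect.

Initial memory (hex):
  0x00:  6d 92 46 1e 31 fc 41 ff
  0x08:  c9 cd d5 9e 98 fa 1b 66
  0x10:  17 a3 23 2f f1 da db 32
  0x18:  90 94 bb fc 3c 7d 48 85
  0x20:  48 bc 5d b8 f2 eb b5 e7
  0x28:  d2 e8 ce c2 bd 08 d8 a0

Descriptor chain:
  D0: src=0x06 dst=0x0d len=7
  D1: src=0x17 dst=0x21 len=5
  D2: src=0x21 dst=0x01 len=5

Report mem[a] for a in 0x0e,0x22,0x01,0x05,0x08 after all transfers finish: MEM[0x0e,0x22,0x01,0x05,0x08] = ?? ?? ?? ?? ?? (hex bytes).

MEM[0x0e,0x22,0x01,0x05,0x08] = ff 90 32 fc c9

D0: mem[0x0d..0x13] <- [41 ff c9 cd d5 9e 98]
D1: mem[0x21..0x25] <- [32 90 94 bb fc]
D2: mem[0x01..0x05] <- [32 90 94 bb fc]
query mem[0x0e]=0xff, mem[0x22]=0x90, mem[0x01]=0x32, mem[0x05]=0xfc, mem[0x08]=0xc9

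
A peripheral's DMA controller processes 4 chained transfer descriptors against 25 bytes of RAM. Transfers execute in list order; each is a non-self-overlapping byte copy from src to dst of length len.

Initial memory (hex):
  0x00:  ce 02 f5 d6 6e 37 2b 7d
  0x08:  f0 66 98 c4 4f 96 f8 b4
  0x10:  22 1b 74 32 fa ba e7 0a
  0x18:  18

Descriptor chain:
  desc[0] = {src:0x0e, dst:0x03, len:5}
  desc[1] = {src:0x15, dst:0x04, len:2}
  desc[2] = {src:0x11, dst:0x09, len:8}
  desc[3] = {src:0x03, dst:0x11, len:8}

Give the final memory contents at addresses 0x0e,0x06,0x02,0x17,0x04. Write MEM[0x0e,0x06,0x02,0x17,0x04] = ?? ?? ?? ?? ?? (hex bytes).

[0] 0x0e->0x03 len=5 : f8 b4 22 1b 74
[1] 0x15->0x04 len=2 : ba e7
[2] 0x11->0x09 len=8 : 1b 74 32 fa ba e7 0a 18
[3] 0x03->0x11 len=8 : f8 ba e7 1b 74 f0 1b 74
query mem[0x0e]=0xe7, mem[0x06]=0x1b, mem[0x02]=0xf5, mem[0x17]=0x1b, mem[0x04]=0xba

MEM[0x0e,0x06,0x02,0x17,0x04] = e7 1b f5 1b ba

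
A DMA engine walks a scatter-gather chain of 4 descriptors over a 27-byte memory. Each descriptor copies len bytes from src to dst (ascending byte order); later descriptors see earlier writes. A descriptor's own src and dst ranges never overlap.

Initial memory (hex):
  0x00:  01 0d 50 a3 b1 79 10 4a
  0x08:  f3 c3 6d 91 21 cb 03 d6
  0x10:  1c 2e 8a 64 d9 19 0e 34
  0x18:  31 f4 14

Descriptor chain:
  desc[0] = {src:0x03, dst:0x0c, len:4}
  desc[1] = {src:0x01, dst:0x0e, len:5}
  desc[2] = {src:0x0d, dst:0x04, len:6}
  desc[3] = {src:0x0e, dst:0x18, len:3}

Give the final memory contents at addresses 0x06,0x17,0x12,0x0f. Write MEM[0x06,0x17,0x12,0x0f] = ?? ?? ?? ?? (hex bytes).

MEM[0x06,0x17,0x12,0x0f] = 50 34 79 50

  after D0: wrote 4B at 0x0c = a3b17910
  after D1: wrote 5B at 0x0e = 0d50a3b179
  after D2: wrote 6B at 0x04 = b10d50a3b179
  after D3: wrote 3B at 0x18 = 0d50a3
query mem[0x06]=0x50, mem[0x17]=0x34, mem[0x12]=0x79, mem[0x0f]=0x50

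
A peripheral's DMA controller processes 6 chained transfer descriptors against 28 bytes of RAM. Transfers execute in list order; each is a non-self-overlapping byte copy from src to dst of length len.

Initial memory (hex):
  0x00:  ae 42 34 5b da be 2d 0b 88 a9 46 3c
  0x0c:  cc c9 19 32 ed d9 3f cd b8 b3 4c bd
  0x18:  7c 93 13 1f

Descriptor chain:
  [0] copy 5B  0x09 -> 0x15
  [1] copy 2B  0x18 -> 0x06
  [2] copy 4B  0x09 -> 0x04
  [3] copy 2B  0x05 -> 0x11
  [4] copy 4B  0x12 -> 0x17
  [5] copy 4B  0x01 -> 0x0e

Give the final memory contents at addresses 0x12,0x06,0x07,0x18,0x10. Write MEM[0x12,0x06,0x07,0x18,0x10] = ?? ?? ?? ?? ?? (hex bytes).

[0] 0x09->0x15 len=5 : a9 46 3c cc c9
[1] 0x18->0x06 len=2 : cc c9
[2] 0x09->0x04 len=4 : a9 46 3c cc
[3] 0x05->0x11 len=2 : 46 3c
[4] 0x12->0x17 len=4 : 3c cd b8 a9
[5] 0x01->0x0e len=4 : 42 34 5b a9
query mem[0x12]=0x3c, mem[0x06]=0x3c, mem[0x07]=0xcc, mem[0x18]=0xcd, mem[0x10]=0x5b

MEM[0x12,0x06,0x07,0x18,0x10] = 3c 3c cc cd 5b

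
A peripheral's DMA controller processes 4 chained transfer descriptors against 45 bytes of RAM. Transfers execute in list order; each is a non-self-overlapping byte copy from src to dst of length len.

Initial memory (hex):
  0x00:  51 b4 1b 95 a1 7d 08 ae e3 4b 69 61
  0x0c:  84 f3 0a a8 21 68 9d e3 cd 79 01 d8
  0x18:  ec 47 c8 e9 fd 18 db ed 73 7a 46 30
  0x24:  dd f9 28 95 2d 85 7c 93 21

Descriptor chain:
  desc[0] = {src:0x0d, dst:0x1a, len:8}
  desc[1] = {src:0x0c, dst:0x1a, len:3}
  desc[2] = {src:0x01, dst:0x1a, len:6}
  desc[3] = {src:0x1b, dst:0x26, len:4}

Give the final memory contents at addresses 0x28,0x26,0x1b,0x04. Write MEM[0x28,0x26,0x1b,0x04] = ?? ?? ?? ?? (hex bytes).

MEM[0x28,0x26,0x1b,0x04] = a1 1b 1b a1

  after D0: wrote 8B at 0x1a = f30aa821689de3cd
  after D1: wrote 3B at 0x1a = 84f30a
  after D2: wrote 6B at 0x1a = b41b95a17d08
  after D3: wrote 4B at 0x26 = 1b95a17d
query mem[0x28]=0xa1, mem[0x26]=0x1b, mem[0x1b]=0x1b, mem[0x04]=0xa1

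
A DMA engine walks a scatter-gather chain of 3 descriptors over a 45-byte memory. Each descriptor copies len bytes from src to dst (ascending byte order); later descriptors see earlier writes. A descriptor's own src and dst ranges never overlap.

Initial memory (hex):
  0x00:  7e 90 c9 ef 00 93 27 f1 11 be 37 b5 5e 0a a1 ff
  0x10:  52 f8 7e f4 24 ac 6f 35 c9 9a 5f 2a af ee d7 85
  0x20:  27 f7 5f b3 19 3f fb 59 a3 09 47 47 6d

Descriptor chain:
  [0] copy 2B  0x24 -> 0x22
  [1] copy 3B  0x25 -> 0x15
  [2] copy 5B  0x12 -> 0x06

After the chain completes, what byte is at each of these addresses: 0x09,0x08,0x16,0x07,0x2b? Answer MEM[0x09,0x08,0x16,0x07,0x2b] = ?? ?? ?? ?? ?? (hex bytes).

  after D0: wrote 2B at 0x22 = 193f
  after D1: wrote 3B at 0x15 = 3ffb59
  after D2: wrote 5B at 0x06 = 7ef4243ffb
query mem[0x09]=0x3f, mem[0x08]=0x24, mem[0x16]=0xfb, mem[0x07]=0xf4, mem[0x2b]=0x47

MEM[0x09,0x08,0x16,0x07,0x2b] = 3f 24 fb f4 47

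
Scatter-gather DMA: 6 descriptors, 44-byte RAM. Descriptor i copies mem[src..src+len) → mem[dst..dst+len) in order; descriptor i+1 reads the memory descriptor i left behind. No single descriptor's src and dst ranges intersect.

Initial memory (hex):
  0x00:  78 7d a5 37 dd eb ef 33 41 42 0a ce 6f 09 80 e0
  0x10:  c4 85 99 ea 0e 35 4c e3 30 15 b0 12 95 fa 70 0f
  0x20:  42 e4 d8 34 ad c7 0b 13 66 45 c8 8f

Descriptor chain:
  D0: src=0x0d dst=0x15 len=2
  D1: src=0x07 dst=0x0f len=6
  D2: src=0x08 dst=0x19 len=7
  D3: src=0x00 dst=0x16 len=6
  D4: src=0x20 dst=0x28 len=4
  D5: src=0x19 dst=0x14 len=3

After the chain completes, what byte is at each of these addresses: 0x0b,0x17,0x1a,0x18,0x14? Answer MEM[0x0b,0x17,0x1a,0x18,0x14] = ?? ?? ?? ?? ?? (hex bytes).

D0: mem[0x15..0x16] <- [09 80]
D1: mem[0x0f..0x14] <- [33 41 42 0a ce 6f]
D2: mem[0x19..0x1f] <- [41 42 0a ce 6f 09 80]
D3: mem[0x16..0x1b] <- [78 7d a5 37 dd eb]
D4: mem[0x28..0x2b] <- [42 e4 d8 34]
D5: mem[0x14..0x16] <- [37 dd eb]
query mem[0x0b]=0xce, mem[0x17]=0x7d, mem[0x1a]=0xdd, mem[0x18]=0xa5, mem[0x14]=0x37

MEM[0x0b,0x17,0x1a,0x18,0x14] = ce 7d dd a5 37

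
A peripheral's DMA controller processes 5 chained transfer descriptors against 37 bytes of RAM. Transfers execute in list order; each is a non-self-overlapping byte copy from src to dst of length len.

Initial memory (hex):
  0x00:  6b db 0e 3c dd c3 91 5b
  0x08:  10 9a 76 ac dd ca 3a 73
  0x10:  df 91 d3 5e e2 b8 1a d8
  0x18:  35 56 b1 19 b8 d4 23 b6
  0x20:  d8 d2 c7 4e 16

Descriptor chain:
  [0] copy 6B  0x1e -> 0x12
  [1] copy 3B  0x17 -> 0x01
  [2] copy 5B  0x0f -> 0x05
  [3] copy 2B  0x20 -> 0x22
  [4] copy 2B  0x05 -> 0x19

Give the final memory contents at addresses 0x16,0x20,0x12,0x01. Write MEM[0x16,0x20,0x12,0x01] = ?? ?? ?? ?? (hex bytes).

[0] 0x1e->0x12 len=6 : 23 b6 d8 d2 c7 4e
[1] 0x17->0x01 len=3 : 4e 35 56
[2] 0x0f->0x05 len=5 : 73 df 91 23 b6
[3] 0x20->0x22 len=2 : d8 d2
[4] 0x05->0x19 len=2 : 73 df
query mem[0x16]=0xc7, mem[0x20]=0xd8, mem[0x12]=0x23, mem[0x01]=0x4e

MEM[0x16,0x20,0x12,0x01] = c7 d8 23 4e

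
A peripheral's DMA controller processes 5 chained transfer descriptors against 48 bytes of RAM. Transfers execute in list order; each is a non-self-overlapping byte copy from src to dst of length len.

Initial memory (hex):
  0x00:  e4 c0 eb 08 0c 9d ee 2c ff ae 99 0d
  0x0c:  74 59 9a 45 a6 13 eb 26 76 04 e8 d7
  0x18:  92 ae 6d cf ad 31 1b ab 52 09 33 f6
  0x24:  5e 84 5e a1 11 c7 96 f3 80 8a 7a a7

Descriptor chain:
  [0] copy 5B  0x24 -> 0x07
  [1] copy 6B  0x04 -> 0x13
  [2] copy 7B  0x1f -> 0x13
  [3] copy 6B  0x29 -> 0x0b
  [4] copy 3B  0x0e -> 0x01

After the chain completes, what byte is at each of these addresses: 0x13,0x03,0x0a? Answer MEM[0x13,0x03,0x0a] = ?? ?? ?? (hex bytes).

MEM[0x13,0x03,0x0a] = ab 7a a1

  after D0: wrote 5B at 0x07 = 5e845ea111
  after D1: wrote 6B at 0x13 = 0c9dee5e845e
  after D2: wrote 7B at 0x13 = ab520933f65e84
  after D3: wrote 6B at 0x0b = c796f3808a7a
  after D4: wrote 3B at 0x01 = 808a7a
query mem[0x13]=0xab, mem[0x03]=0x7a, mem[0x0a]=0xa1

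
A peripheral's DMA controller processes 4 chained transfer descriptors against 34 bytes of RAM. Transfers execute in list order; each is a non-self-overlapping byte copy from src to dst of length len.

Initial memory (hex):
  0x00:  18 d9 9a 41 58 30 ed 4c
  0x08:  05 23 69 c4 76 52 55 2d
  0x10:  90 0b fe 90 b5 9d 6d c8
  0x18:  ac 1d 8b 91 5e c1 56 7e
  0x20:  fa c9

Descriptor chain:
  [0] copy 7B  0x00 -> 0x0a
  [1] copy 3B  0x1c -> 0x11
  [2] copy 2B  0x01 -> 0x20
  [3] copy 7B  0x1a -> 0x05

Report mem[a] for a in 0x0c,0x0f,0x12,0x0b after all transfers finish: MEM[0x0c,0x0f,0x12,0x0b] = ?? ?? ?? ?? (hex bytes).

MEM[0x0c,0x0f,0x12,0x0b] = 9a 30 c1 d9

D0: mem[0x0a..0x10] <- [18 d9 9a 41 58 30 ed]
D1: mem[0x11..0x13] <- [5e c1 56]
D2: mem[0x20..0x21] <- [d9 9a]
D3: mem[0x05..0x0b] <- [8b 91 5e c1 56 7e d9]
query mem[0x0c]=0x9a, mem[0x0f]=0x30, mem[0x12]=0xc1, mem[0x0b]=0xd9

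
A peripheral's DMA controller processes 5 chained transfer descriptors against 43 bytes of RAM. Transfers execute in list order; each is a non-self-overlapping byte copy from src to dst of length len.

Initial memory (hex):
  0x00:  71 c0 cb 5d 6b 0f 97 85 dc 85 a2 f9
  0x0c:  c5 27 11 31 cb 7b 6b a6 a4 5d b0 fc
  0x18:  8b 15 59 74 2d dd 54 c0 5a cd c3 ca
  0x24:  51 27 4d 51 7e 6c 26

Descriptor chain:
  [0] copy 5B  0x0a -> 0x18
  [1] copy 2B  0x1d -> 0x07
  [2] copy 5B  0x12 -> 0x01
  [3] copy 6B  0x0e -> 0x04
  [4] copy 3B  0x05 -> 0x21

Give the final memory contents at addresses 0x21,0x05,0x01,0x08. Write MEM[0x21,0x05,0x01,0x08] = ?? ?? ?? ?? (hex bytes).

MEM[0x21,0x05,0x01,0x08] = 31 31 6b 6b

D0: mem[0x18..0x1c] <- [a2 f9 c5 27 11]
D1: mem[0x07..0x08] <- [dd 54]
D2: mem[0x01..0x05] <- [6b a6 a4 5d b0]
D3: mem[0x04..0x09] <- [11 31 cb 7b 6b a6]
D4: mem[0x21..0x23] <- [31 cb 7b]
query mem[0x21]=0x31, mem[0x05]=0x31, mem[0x01]=0x6b, mem[0x08]=0x6b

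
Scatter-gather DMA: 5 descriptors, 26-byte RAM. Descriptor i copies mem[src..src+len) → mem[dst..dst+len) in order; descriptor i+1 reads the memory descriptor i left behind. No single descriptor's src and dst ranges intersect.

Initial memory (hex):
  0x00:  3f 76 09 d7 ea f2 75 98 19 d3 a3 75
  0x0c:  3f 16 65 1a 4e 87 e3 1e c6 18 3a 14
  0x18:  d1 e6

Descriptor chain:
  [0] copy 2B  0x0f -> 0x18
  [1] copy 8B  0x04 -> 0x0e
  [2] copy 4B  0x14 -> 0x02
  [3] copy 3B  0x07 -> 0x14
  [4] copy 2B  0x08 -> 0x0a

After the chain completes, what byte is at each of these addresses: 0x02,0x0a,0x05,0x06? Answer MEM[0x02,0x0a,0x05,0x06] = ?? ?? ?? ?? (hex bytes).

MEM[0x02,0x0a,0x05,0x06] = a3 19 14 75

D0: mem[0x18..0x19] <- [1a 4e]
D1: mem[0x0e..0x15] <- [ea f2 75 98 19 d3 a3 75]
D2: mem[0x02..0x05] <- [a3 75 3a 14]
D3: mem[0x14..0x16] <- [98 19 d3]
D4: mem[0x0a..0x0b] <- [19 d3]
query mem[0x02]=0xa3, mem[0x0a]=0x19, mem[0x05]=0x14, mem[0x06]=0x75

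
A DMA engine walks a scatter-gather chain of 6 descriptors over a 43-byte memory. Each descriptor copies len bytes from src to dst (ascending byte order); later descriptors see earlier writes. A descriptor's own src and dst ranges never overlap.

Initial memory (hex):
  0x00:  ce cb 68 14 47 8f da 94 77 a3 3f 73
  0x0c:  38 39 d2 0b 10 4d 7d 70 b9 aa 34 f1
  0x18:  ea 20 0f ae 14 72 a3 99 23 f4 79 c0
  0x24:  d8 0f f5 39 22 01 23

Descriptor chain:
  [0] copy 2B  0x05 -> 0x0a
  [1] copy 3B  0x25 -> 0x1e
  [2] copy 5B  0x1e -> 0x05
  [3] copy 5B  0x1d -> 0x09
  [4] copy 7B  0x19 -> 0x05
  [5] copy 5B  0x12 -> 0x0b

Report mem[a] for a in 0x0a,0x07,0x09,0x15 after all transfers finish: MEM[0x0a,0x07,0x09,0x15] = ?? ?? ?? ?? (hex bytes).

MEM[0x0a,0x07,0x09,0x15] = 0f ae 72 aa

[0] 0x05->0x0a len=2 : 8f da
[1] 0x25->0x1e len=3 : 0f f5 39
[2] 0x1e->0x05 len=5 : 0f f5 39 f4 79
[3] 0x1d->0x09 len=5 : 72 0f f5 39 f4
[4] 0x19->0x05 len=7 : 20 0f ae 14 72 0f f5
[5] 0x12->0x0b len=5 : 7d 70 b9 aa 34
query mem[0x0a]=0x0f, mem[0x07]=0xae, mem[0x09]=0x72, mem[0x15]=0xaa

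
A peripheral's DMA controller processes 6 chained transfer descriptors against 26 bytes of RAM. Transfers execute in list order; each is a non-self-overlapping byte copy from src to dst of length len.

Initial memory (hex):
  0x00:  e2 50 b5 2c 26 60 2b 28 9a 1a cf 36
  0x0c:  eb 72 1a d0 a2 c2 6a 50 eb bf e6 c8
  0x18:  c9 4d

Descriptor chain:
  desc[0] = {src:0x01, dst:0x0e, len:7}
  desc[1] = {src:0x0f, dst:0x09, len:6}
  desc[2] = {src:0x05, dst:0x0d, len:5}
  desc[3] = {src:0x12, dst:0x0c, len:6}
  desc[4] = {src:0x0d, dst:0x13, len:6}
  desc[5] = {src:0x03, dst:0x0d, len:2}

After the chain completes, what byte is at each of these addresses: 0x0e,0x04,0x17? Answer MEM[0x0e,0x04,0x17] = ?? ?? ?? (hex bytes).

MEM[0x0e,0x04,0x17] = 26 26 c8

D0: mem[0x0e..0x14] <- [50 b5 2c 26 60 2b 28]
D1: mem[0x09..0x0e] <- [b5 2c 26 60 2b 28]
D2: mem[0x0d..0x11] <- [60 2b 28 9a b5]
D3: mem[0x0c..0x11] <- [60 2b 28 bf e6 c8]
D4: mem[0x13..0x18] <- [2b 28 bf e6 c8 60]
D5: mem[0x0d..0x0e] <- [2c 26]
query mem[0x0e]=0x26, mem[0x04]=0x26, mem[0x17]=0xc8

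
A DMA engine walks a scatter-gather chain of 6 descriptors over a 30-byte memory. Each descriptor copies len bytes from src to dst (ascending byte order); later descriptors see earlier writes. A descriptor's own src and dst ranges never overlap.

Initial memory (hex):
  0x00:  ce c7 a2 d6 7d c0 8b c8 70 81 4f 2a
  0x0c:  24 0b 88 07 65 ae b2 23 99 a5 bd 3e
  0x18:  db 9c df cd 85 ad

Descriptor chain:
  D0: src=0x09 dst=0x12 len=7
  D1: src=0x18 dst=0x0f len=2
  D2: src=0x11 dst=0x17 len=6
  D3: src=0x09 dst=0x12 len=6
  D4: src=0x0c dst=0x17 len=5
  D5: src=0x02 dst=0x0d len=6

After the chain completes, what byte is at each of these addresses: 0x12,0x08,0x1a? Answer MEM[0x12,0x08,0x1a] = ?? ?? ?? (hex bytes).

MEM[0x12,0x08,0x1a] = c8 70 07

#0 dst[0x12+7] := {0x81,0x4f,0x2a,0x24,0x0b,0x88,0x07}
#1 dst[0x0f+2] := {0x07,0x9c}
#2 dst[0x17+6] := {0xae,0x81,0x4f,0x2a,0x24,0x0b}
#3 dst[0x12+6] := {0x81,0x4f,0x2a,0x24,0x0b,0x88}
#4 dst[0x17+5] := {0x24,0x0b,0x88,0x07,0x9c}
#5 dst[0x0d+6] := {0xa2,0xd6,0x7d,0xc0,0x8b,0xc8}
query mem[0x12]=0xc8, mem[0x08]=0x70, mem[0x1a]=0x07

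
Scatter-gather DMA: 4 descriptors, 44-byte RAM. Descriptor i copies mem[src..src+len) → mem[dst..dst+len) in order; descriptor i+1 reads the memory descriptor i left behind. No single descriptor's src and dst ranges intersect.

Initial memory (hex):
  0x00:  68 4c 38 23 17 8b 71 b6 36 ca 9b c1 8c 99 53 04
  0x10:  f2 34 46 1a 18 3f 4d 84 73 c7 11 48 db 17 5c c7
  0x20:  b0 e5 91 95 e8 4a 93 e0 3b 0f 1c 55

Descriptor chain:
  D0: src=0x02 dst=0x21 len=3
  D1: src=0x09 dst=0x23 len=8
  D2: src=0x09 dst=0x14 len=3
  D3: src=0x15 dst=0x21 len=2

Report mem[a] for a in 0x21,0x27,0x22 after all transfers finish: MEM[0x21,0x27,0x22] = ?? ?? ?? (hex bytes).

MEM[0x21,0x27,0x22] = 9b 99 c1

[0] 0x02->0x21 len=3 : 38 23 17
[1] 0x09->0x23 len=8 : ca 9b c1 8c 99 53 04 f2
[2] 0x09->0x14 len=3 : ca 9b c1
[3] 0x15->0x21 len=2 : 9b c1
query mem[0x21]=0x9b, mem[0x27]=0x99, mem[0x22]=0xc1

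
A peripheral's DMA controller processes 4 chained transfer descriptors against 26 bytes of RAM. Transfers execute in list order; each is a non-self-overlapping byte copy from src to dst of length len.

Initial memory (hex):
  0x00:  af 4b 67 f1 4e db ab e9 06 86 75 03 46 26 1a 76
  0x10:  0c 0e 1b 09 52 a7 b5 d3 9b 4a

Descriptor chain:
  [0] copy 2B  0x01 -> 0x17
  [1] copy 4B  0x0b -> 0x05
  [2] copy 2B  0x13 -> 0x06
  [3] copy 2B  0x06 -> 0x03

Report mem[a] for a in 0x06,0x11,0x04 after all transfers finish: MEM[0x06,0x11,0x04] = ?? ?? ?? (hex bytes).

MEM[0x06,0x11,0x04] = 09 0e 52

[0] 0x01->0x17 len=2 : 4b 67
[1] 0x0b->0x05 len=4 : 03 46 26 1a
[2] 0x13->0x06 len=2 : 09 52
[3] 0x06->0x03 len=2 : 09 52
query mem[0x06]=0x09, mem[0x11]=0x0e, mem[0x04]=0x52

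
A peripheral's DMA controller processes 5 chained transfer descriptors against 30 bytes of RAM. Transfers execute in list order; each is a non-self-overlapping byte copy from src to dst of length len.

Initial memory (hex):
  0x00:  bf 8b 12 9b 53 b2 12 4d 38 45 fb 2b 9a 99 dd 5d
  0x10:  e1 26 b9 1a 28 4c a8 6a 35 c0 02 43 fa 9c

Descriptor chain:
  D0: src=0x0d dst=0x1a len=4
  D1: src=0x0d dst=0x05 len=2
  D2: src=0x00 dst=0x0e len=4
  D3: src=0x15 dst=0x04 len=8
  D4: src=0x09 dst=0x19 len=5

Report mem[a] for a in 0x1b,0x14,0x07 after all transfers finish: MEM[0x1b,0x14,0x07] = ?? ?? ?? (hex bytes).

MEM[0x1b,0x14,0x07] = 5d 28 35

  after D0: wrote 4B at 0x1a = 99dd5de1
  after D1: wrote 2B at 0x05 = 99dd
  after D2: wrote 4B at 0x0e = bf8b129b
  after D3: wrote 8B at 0x04 = 4ca86a35c099dd5d
  after D4: wrote 5B at 0x19 = 99dd5d9a99
query mem[0x1b]=0x5d, mem[0x14]=0x28, mem[0x07]=0x35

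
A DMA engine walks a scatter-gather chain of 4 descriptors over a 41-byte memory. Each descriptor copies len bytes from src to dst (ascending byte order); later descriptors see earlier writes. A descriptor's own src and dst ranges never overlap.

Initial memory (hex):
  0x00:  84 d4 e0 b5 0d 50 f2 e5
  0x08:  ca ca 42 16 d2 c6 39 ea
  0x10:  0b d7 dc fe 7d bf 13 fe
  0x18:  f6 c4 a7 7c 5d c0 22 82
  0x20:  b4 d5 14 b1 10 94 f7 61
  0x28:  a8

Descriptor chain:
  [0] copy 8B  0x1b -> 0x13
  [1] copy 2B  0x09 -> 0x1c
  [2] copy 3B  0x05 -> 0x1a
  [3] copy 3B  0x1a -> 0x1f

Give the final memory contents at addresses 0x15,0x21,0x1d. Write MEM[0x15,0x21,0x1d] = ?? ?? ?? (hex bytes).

  after D0: wrote 8B at 0x13 = 7c5dc02282b4d514
  after D1: wrote 2B at 0x1c = ca42
  after D2: wrote 3B at 0x1a = 50f2e5
  after D3: wrote 3B at 0x1f = 50f2e5
query mem[0x15]=0xc0, mem[0x21]=0xe5, mem[0x1d]=0x42

MEM[0x15,0x21,0x1d] = c0 e5 42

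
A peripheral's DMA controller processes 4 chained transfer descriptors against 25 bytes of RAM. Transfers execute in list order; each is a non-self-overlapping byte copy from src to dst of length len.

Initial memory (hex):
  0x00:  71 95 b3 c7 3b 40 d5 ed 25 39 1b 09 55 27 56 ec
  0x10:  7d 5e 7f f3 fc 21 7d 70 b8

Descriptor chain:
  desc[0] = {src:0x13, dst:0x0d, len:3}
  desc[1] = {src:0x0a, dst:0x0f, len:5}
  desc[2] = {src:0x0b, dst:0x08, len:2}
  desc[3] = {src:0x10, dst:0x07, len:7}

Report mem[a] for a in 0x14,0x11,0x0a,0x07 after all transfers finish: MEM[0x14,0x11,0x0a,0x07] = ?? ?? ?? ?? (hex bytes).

[0] 0x13->0x0d len=3 : f3 fc 21
[1] 0x0a->0x0f len=5 : 1b 09 55 f3 fc
[2] 0x0b->0x08 len=2 : 09 55
[3] 0x10->0x07 len=7 : 09 55 f3 fc fc 21 7d
query mem[0x14]=0xfc, mem[0x11]=0x55, mem[0x0a]=0xfc, mem[0x07]=0x09

MEM[0x14,0x11,0x0a,0x07] = fc 55 fc 09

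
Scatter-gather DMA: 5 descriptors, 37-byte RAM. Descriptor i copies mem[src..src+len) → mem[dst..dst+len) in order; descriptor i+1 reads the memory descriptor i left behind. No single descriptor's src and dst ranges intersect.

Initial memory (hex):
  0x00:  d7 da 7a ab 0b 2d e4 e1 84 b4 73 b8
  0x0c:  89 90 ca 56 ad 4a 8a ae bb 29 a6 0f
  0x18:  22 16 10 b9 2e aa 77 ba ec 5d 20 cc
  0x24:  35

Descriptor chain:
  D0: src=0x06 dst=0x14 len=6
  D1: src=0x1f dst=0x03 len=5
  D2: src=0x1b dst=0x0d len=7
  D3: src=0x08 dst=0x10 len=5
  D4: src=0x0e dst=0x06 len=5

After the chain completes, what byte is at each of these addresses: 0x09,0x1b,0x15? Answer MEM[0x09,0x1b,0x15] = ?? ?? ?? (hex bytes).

MEM[0x09,0x1b,0x15] = b4 b9 e1

  after D0: wrote 6B at 0x14 = e4e184b473b8
  after D1: wrote 5B at 0x03 = baec5d20cc
  after D2: wrote 7B at 0x0d = b92eaa77baec5d
  after D3: wrote 5B at 0x10 = 84b473b889
  after D4: wrote 5B at 0x06 = 2eaa84b473
query mem[0x09]=0xb4, mem[0x1b]=0xb9, mem[0x15]=0xe1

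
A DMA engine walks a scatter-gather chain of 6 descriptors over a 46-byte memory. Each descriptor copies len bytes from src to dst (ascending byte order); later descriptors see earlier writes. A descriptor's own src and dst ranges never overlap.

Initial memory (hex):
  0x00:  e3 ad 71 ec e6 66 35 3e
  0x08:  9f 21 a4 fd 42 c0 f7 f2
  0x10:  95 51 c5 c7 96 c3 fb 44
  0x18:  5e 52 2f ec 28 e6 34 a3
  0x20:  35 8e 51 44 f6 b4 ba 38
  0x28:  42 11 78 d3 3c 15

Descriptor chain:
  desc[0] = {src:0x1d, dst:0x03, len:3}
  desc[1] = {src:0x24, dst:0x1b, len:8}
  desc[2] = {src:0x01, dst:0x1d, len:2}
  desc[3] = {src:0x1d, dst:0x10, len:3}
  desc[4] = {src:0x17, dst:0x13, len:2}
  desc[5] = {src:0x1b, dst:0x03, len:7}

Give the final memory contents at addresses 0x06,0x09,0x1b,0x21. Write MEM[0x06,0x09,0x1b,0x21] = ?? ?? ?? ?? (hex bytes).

MEM[0x06,0x09,0x1b,0x21] = 71 78 f6 78

D0: mem[0x03..0x05] <- [e6 34 a3]
D1: mem[0x1b..0x22] <- [f6 b4 ba 38 42 11 78 d3]
D2: mem[0x1d..0x1e] <- [ad 71]
D3: mem[0x10..0x12] <- [ad 71 42]
D4: mem[0x13..0x14] <- [44 5e]
D5: mem[0x03..0x09] <- [f6 b4 ad 71 42 11 78]
query mem[0x06]=0x71, mem[0x09]=0x78, mem[0x1b]=0xf6, mem[0x21]=0x78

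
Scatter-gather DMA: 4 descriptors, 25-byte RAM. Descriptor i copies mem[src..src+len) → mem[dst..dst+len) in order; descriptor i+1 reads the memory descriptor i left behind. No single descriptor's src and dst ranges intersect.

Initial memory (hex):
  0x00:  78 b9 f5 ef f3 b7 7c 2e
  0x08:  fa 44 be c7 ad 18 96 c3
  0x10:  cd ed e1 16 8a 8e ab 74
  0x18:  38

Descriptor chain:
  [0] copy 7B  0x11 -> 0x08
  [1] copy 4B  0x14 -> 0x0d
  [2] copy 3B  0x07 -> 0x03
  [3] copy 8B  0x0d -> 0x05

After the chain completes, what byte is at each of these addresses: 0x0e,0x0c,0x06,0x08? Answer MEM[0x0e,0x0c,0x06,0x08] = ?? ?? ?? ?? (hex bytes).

MEM[0x0e,0x0c,0x06,0x08] = 8e 8a 8e 74

[0] 0x11->0x08 len=7 : ed e1 16 8a 8e ab 74
[1] 0x14->0x0d len=4 : 8a 8e ab 74
[2] 0x07->0x03 len=3 : 2e ed e1
[3] 0x0d->0x05 len=8 : 8a 8e ab 74 ed e1 16 8a
query mem[0x0e]=0x8e, mem[0x0c]=0x8a, mem[0x06]=0x8e, mem[0x08]=0x74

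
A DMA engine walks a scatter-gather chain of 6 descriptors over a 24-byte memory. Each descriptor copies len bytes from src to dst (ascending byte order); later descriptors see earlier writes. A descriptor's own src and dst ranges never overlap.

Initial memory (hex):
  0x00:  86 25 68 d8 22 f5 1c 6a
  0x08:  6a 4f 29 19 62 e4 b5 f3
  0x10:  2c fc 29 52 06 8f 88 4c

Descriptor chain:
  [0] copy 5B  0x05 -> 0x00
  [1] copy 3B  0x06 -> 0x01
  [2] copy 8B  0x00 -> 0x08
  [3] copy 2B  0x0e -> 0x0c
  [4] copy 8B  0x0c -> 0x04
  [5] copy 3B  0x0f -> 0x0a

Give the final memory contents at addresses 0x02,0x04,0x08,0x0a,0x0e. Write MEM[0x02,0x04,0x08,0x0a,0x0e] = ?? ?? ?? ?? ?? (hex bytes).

#0 dst[0x00+5] := {0xf5,0x1c,0x6a,0x6a,0x4f}
#1 dst[0x01+3] := {0x1c,0x6a,0x6a}
#2 dst[0x08+8] := {0xf5,0x1c,0x6a,0x6a,0x4f,0xf5,0x1c,0x6a}
#3 dst[0x0c+2] := {0x1c,0x6a}
#4 dst[0x04+8] := {0x1c,0x6a,0x1c,0x6a,0x2c,0xfc,0x29,0x52}
#5 dst[0x0a+3] := {0x6a,0x2c,0xfc}
query mem[0x02]=0x6a, mem[0x04]=0x1c, mem[0x08]=0x2c, mem[0x0a]=0x6a, mem[0x0e]=0x1c

MEM[0x02,0x04,0x08,0x0a,0x0e] = 6a 1c 2c 6a 1c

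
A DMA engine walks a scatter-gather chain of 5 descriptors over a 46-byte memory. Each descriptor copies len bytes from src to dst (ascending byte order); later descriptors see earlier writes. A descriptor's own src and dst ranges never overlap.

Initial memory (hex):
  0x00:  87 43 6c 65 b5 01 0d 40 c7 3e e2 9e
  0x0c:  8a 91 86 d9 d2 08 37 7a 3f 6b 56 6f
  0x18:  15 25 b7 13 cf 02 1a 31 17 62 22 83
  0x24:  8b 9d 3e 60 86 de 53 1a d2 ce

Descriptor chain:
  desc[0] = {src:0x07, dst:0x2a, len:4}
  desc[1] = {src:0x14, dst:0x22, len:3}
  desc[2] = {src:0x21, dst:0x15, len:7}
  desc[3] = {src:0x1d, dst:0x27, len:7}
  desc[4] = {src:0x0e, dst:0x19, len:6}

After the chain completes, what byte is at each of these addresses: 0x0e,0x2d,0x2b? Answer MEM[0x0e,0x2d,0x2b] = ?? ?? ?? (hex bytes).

D0: mem[0x2a..0x2d] <- [40 c7 3e e2]
D1: mem[0x22..0x24] <- [3f 6b 56]
D2: mem[0x15..0x1b] <- [62 3f 6b 56 9d 3e 60]
D3: mem[0x27..0x2d] <- [02 1a 31 17 62 3f 6b]
D4: mem[0x19..0x1e] <- [86 d9 d2 08 37 7a]
query mem[0x0e]=0x86, mem[0x2d]=0x6b, mem[0x2b]=0x62

MEM[0x0e,0x2d,0x2b] = 86 6b 62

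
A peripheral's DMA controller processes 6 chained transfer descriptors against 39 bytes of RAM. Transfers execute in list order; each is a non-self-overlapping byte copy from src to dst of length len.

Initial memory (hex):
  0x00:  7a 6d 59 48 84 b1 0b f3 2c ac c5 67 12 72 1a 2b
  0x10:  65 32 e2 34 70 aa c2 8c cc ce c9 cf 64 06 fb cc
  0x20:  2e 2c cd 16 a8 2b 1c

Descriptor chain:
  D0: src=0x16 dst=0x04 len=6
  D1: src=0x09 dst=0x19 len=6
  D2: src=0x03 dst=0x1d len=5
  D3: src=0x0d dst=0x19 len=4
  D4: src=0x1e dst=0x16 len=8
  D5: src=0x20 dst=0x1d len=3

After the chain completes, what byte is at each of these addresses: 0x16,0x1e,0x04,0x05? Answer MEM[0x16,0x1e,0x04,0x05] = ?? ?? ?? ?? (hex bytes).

#0 dst[0x04+6] := {0xc2,0x8c,0xcc,0xce,0xc9,0xcf}
#1 dst[0x19+6] := {0xcf,0xc5,0x67,0x12,0x72,0x1a}
#2 dst[0x1d+5] := {0x48,0xc2,0x8c,0xcc,0xce}
#3 dst[0x19+4] := {0x72,0x1a,0x2b,0x65}
#4 dst[0x16+8] := {0xc2,0x8c,0xcc,0xce,0xcd,0x16,0xa8,0x2b}
#5 dst[0x1d+3] := {0xcc,0xce,0xcd}
query mem[0x16]=0xc2, mem[0x1e]=0xce, mem[0x04]=0xc2, mem[0x05]=0x8c

MEM[0x16,0x1e,0x04,0x05] = c2 ce c2 8c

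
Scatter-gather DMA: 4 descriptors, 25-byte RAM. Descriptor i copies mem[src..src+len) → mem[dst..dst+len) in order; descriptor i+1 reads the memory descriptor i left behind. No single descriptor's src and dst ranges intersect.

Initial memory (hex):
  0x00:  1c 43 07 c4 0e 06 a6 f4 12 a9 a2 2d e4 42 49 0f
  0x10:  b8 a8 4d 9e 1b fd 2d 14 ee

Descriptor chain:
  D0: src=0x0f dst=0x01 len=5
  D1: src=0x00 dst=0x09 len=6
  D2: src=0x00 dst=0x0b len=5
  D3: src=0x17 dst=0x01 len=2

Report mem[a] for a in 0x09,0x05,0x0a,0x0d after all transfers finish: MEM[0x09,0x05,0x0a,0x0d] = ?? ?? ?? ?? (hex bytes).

MEM[0x09,0x05,0x0a,0x0d] = 1c 9e 0f b8

  after D0: wrote 5B at 0x01 = 0fb8a84d9e
  after D1: wrote 6B at 0x09 = 1c0fb8a84d9e
  after D2: wrote 5B at 0x0b = 1c0fb8a84d
  after D3: wrote 2B at 0x01 = 14ee
query mem[0x09]=0x1c, mem[0x05]=0x9e, mem[0x0a]=0x0f, mem[0x0d]=0xb8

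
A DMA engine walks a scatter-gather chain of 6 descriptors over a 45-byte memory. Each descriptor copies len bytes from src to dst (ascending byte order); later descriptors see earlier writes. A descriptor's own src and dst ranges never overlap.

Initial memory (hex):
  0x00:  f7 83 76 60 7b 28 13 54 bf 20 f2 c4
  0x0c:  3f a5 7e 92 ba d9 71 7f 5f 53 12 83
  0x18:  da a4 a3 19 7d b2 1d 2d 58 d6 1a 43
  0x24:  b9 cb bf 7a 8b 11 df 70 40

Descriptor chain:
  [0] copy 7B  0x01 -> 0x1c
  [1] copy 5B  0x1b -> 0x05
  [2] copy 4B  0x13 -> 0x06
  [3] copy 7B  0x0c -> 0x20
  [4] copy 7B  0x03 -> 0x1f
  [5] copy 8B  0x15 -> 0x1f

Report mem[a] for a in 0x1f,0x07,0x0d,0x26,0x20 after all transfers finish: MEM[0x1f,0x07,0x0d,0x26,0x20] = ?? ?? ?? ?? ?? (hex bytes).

  after D0: wrote 7B at 0x1c = 8376607b281354
  after D1: wrote 5B at 0x05 = 198376607b
  after D2: wrote 4B at 0x06 = 7f5f5312
  after D3: wrote 7B at 0x20 = 3fa57e92bad971
  after D4: wrote 7B at 0x1f = 607b197f5f5312
  after D5: wrote 8B at 0x1f = 531283daa4a31983
query mem[0x1f]=0x53, mem[0x07]=0x5f, mem[0x0d]=0xa5, mem[0x26]=0x83, mem[0x20]=0x12

MEM[0x1f,0x07,0x0d,0x26,0x20] = 53 5f a5 83 12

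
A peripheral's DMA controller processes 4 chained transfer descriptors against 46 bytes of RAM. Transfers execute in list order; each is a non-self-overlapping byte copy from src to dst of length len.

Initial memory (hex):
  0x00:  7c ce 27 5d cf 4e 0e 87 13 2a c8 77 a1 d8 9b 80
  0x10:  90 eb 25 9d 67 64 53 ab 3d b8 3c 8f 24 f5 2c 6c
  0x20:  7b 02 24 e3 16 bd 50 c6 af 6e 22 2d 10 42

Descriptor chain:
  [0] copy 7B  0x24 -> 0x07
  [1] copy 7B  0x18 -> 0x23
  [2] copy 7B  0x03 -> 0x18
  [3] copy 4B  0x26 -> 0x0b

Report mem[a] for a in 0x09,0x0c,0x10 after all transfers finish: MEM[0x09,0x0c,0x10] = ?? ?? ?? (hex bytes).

[0] 0x24->0x07 len=7 : 16 bd 50 c6 af 6e 22
[1] 0x18->0x23 len=7 : 3d b8 3c 8f 24 f5 2c
[2] 0x03->0x18 len=7 : 5d cf 4e 0e 16 bd 50
[3] 0x26->0x0b len=4 : 8f 24 f5 2c
query mem[0x09]=0x50, mem[0x0c]=0x24, mem[0x10]=0x90

MEM[0x09,0x0c,0x10] = 50 24 90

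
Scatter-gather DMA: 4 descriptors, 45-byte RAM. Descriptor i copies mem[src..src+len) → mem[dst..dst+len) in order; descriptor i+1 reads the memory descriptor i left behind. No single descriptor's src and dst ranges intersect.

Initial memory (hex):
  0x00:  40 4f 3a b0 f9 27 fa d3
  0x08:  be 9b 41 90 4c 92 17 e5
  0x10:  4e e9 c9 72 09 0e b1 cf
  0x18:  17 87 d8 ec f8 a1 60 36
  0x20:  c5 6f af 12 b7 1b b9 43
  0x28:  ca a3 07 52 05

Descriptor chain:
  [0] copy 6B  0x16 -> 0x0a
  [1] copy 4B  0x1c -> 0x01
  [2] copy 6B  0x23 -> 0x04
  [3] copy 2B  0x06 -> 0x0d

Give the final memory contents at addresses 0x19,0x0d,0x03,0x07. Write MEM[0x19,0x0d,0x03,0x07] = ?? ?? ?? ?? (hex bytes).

MEM[0x19,0x0d,0x03,0x07] = 87 1b 60 b9

D0: mem[0x0a..0x0f] <- [b1 cf 17 87 d8 ec]
D1: mem[0x01..0x04] <- [f8 a1 60 36]
D2: mem[0x04..0x09] <- [12 b7 1b b9 43 ca]
D3: mem[0x0d..0x0e] <- [1b b9]
query mem[0x19]=0x87, mem[0x0d]=0x1b, mem[0x03]=0x60, mem[0x07]=0xb9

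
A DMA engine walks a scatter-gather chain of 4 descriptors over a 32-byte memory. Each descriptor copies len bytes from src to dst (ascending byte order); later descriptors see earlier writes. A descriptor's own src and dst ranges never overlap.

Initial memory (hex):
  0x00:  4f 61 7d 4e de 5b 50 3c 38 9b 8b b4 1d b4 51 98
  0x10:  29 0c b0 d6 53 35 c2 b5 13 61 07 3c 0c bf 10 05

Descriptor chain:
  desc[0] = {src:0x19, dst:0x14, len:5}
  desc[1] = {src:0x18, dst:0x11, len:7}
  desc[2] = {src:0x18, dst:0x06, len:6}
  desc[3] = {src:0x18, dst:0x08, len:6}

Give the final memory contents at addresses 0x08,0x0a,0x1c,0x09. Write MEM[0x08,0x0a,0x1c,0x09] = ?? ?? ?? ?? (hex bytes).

MEM[0x08,0x0a,0x1c,0x09] = bf 07 0c 61

D0: mem[0x14..0x18] <- [61 07 3c 0c bf]
D1: mem[0x11..0x17] <- [bf 61 07 3c 0c bf 10]
D2: mem[0x06..0x0b] <- [bf 61 07 3c 0c bf]
D3: mem[0x08..0x0d] <- [bf 61 07 3c 0c bf]
query mem[0x08]=0xbf, mem[0x0a]=0x07, mem[0x1c]=0x0c, mem[0x09]=0x61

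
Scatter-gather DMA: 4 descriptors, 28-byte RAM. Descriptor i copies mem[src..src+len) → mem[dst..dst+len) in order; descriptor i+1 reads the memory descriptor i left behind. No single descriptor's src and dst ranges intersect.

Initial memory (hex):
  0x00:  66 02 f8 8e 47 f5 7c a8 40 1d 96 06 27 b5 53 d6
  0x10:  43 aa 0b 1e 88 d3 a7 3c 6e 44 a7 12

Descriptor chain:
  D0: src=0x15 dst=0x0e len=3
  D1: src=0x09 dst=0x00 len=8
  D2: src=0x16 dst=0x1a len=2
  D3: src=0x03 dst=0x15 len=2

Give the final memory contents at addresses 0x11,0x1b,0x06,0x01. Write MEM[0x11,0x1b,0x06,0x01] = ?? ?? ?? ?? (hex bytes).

MEM[0x11,0x1b,0x06,0x01] = aa 3c a7 96

  after D0: wrote 3B at 0x0e = d3a73c
  after D1: wrote 8B at 0x00 = 1d960627b5d3a73c
  after D2: wrote 2B at 0x1a = a73c
  after D3: wrote 2B at 0x15 = 27b5
query mem[0x11]=0xaa, mem[0x1b]=0x3c, mem[0x06]=0xa7, mem[0x01]=0x96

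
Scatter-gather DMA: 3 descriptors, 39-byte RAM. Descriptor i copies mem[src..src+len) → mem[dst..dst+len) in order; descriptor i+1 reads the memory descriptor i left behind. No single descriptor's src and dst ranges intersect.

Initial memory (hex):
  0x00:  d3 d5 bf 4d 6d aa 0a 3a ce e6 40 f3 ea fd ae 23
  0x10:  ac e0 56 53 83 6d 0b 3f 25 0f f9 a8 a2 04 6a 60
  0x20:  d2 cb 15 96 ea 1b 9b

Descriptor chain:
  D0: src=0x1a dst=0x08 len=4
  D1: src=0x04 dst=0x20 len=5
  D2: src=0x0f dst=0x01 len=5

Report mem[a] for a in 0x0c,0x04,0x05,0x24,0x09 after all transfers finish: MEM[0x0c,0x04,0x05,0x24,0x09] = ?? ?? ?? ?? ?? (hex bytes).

MEM[0x0c,0x04,0x05,0x24,0x09] = ea 56 53 f9 a8

#0 dst[0x08+4] := {0xf9,0xa8,0xa2,0x04}
#1 dst[0x20+5] := {0x6d,0xaa,0x0a,0x3a,0xf9}
#2 dst[0x01+5] := {0x23,0xac,0xe0,0x56,0x53}
query mem[0x0c]=0xea, mem[0x04]=0x56, mem[0x05]=0x53, mem[0x24]=0xf9, mem[0x09]=0xa8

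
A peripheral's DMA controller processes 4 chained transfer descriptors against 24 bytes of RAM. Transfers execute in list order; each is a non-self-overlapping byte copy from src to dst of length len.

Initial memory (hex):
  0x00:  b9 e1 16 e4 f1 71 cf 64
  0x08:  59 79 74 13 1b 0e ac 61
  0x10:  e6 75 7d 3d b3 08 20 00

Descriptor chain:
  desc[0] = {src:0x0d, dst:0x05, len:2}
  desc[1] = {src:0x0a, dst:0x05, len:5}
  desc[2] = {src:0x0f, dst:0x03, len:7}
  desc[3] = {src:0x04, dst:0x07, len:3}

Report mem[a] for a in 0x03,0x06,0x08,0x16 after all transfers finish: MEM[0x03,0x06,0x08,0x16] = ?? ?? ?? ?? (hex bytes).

D0: mem[0x05..0x06] <- [0e ac]
D1: mem[0x05..0x09] <- [74 13 1b 0e ac]
D2: mem[0x03..0x09] <- [61 e6 75 7d 3d b3 08]
D3: mem[0x07..0x09] <- [e6 75 7d]
query mem[0x03]=0x61, mem[0x06]=0x7d, mem[0x08]=0x75, mem[0x16]=0x20

MEM[0x03,0x06,0x08,0x16] = 61 7d 75 20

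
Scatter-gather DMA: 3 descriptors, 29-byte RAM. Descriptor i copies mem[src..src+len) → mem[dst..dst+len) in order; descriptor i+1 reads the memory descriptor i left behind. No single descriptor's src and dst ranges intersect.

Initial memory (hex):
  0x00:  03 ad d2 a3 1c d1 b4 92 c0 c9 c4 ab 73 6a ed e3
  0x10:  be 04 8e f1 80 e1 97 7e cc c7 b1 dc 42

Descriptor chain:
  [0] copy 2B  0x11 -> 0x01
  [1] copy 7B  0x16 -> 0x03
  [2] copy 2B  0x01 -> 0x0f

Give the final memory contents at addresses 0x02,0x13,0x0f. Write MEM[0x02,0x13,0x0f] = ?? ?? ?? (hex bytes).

  after D0: wrote 2B at 0x01 = 048e
  after D1: wrote 7B at 0x03 = 977eccc7b1dc42
  after D2: wrote 2B at 0x0f = 048e
query mem[0x02]=0x8e, mem[0x13]=0xf1, mem[0x0f]=0x04

MEM[0x02,0x13,0x0f] = 8e f1 04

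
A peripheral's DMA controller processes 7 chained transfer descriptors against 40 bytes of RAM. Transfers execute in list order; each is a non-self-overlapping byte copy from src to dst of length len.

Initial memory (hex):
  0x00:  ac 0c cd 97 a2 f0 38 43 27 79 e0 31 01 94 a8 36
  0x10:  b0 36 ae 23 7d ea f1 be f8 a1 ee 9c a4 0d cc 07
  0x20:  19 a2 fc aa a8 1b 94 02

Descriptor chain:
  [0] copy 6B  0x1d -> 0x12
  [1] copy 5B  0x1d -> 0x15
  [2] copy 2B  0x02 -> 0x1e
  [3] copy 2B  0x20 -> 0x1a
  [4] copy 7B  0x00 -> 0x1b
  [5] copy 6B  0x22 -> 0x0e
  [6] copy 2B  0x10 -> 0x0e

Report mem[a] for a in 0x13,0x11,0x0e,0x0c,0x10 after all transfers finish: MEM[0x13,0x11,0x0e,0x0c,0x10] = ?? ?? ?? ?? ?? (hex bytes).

MEM[0x13,0x11,0x0e,0x0c,0x10] = 02 1b a8 01 a8

  after D0: wrote 6B at 0x12 = 0dcc0719a2fc
  after D1: wrote 5B at 0x15 = 0dcc0719a2
  after D2: wrote 2B at 0x1e = cd97
  after D3: wrote 2B at 0x1a = 19a2
  after D4: wrote 7B at 0x1b = ac0ccd97a2f038
  after D5: wrote 6B at 0x0e = fcaaa81b9402
  after D6: wrote 2B at 0x0e = a81b
query mem[0x13]=0x02, mem[0x11]=0x1b, mem[0x0e]=0xa8, mem[0x0c]=0x01, mem[0x10]=0xa8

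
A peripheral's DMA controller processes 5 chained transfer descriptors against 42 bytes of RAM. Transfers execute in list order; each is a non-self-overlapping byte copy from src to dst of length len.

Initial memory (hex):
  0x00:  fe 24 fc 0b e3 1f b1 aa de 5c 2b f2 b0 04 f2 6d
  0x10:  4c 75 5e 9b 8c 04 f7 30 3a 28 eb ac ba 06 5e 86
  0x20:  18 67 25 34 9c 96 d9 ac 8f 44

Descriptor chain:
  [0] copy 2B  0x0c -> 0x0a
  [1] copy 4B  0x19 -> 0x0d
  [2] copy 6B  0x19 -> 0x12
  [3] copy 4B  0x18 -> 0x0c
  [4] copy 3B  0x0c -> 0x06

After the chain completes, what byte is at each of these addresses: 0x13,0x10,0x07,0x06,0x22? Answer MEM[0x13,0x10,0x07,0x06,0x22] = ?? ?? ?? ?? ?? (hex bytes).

#0 dst[0x0a+2] := {0xb0,0x04}
#1 dst[0x0d+4] := {0x28,0xeb,0xac,0xba}
#2 dst[0x12+6] := {0x28,0xeb,0xac,0xba,0x06,0x5e}
#3 dst[0x0c+4] := {0x3a,0x28,0xeb,0xac}
#4 dst[0x06+3] := {0x3a,0x28,0xeb}
query mem[0x13]=0xeb, mem[0x10]=0xba, mem[0x07]=0x28, mem[0x06]=0x3a, mem[0x22]=0x25

MEM[0x13,0x10,0x07,0x06,0x22] = eb ba 28 3a 25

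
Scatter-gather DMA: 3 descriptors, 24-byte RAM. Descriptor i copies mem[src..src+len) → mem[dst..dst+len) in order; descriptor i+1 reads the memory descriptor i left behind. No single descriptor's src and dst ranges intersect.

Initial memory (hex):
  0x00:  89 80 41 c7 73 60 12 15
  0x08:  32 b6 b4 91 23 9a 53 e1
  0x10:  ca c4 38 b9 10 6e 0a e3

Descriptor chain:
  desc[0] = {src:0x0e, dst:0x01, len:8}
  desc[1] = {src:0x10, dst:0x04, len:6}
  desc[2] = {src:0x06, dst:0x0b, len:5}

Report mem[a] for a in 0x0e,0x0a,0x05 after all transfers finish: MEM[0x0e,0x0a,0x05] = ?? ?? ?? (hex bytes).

MEM[0x0e,0x0a,0x05] = 6e b4 c4

  after D0: wrote 8B at 0x01 = 53e1cac438b9106e
  after D1: wrote 6B at 0x04 = cac438b9106e
  after D2: wrote 5B at 0x0b = 38b9106eb4
query mem[0x0e]=0x6e, mem[0x0a]=0xb4, mem[0x05]=0xc4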